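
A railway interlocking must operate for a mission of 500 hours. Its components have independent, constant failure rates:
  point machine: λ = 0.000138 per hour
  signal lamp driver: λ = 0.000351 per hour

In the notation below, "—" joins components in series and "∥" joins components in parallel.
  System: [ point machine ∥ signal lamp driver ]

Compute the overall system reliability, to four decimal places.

0.9893

R(point machine) = exp(−0.000138 × 500) = 0.933327
R(signal lamp driver) = exp(−0.000351 × 500) = 0.839037
Parallel (point machine and signal lamp driver): 1 − (1 − 0.933327)(1 − 0.839037) = 0.9893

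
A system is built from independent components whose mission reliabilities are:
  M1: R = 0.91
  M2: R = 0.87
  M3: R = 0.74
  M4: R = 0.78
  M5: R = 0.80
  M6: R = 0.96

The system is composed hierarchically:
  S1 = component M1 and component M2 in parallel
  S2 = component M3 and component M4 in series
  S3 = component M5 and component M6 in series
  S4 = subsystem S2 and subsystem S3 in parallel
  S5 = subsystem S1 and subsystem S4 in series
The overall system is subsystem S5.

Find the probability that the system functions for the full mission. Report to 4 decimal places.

0.8914

Parallel (M1 and M2): 1 − (1 − 0.910000)(1 − 0.870000) = 0.988300
Series (M3 and M4): 0.740000 × 0.780000 = 0.577200
Series (M5 and M6): 0.800000 × 0.960000 = 0.768000
Parallel ([0.577200] and [0.768000]): 1 − (1 − 0.577200)(1 − 0.768000) = 0.901910
Series ([0.988300] and [0.901910]): 0.988300 × 0.901910 = 0.8914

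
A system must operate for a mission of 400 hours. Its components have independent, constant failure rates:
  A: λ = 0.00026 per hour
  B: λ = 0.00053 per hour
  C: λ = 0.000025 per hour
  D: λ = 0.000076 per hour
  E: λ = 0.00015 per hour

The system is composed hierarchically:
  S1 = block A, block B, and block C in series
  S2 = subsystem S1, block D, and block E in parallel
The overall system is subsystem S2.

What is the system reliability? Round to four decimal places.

0.9995

R(A) = exp(−0.00026 × 400) = 0.901225
R(B) = exp(−0.00053 × 400) = 0.808965
R(C) = exp(−0.000025 × 400) = 0.990050
R(D) = exp(−0.000076 × 400) = 0.970057
R(E) = exp(−0.00015 × 400) = 0.941765
Series (A, B, and C): 0.901225 × 0.808965 × 0.990050 = 0.721805
Parallel ([0.721805], D, and E): 1 − (1 − 0.721805)(1 − 0.970057)(1 − 0.941765) = 0.9995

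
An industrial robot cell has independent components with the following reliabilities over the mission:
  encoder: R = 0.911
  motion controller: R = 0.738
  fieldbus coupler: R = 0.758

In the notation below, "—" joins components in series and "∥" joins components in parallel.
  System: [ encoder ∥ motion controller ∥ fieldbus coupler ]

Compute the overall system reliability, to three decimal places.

Parallel (encoder, motion controller, and fieldbus coupler): 1 − (1 − 0.91100)(1 − 0.73800)(1 − 0.75800) = 0.994

0.994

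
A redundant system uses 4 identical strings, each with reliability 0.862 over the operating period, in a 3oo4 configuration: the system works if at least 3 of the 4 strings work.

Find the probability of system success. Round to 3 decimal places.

0.906

R = Σ_{i=3}^{4} C(4,i) p^i (1−p)^{4−i} with p = 0.862
C(4,3)·0.862^3·0.138^1 = 0.35356
C(4,4)·0.862^4·0.138^0 = 0.55211
Sum = 0.906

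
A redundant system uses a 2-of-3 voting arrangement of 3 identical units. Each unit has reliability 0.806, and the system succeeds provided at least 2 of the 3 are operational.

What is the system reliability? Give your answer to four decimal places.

R = Σ_{i=2}^{3} C(3,i) p^i (1−p)^{3−i} with p = 0.806
C(3,2)·0.806^2·0.194^1 = 0.378088
C(3,3)·0.806^3·0.194^0 = 0.523607
Sum = 0.9017

0.9017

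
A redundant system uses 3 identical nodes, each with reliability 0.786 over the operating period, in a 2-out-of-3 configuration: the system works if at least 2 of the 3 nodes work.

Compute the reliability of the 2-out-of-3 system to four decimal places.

R = Σ_{i=2}^{3} C(3,i) p^i (1−p)^{3−i} with p = 0.786
C(3,2)·0.786^2·0.214^1 = 0.396625
C(3,3)·0.786^3·0.214^0 = 0.485588
Sum = 0.8822

0.8822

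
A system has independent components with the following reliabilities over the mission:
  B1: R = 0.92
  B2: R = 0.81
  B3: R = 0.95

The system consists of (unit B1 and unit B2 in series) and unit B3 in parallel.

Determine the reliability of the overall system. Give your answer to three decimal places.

0.987

Series (B1 and B2): 0.92000 × 0.81000 = 0.74520
Parallel ([0.74520] and B3): 1 − (1 − 0.74520)(1 − 0.95000) = 0.987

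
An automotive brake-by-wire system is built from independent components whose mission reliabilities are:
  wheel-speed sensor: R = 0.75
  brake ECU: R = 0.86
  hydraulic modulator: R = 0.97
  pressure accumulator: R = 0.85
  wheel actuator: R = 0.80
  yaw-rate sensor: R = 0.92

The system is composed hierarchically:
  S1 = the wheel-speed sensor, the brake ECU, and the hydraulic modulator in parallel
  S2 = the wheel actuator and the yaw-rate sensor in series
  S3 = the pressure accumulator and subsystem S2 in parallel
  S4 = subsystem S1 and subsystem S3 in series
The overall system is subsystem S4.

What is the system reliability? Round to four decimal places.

0.9594

Parallel (wheel-speed sensor, brake ECU, and hydraulic modulator): 1 − (1 − 0.750000)(1 − 0.860000)(1 − 0.970000) = 0.998950
Series (wheel actuator and yaw-rate sensor): 0.800000 × 0.920000 = 0.736000
Parallel (pressure accumulator and [0.736000]): 1 − (1 − 0.850000)(1 − 0.736000) = 0.960400
Series ([0.998950] and [0.960400]): 0.998950 × 0.960400 = 0.9594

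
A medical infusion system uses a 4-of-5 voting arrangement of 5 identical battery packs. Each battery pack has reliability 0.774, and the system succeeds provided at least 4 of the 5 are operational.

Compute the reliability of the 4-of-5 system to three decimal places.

R = Σ_{i=4}^{5} C(5,i) p^i (1−p)^{5−i} with p = 0.774
C(5,4)·0.774^4·0.226^1 = 0.40555
C(5,5)·0.774^5·0.226^0 = 0.27778
Sum = 0.683

0.683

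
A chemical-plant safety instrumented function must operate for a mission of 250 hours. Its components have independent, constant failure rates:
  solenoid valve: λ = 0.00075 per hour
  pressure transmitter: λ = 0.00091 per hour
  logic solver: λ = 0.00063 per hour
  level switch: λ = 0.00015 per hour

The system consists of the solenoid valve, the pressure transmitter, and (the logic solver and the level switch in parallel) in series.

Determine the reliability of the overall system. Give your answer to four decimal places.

R(solenoid valve) = exp(−0.00075 × 250) = 0.829029
R(pressure transmitter) = exp(−0.00091 × 250) = 0.796522
R(logic solver) = exp(−0.00063 × 250) = 0.854277
R(level switch) = exp(−0.00015 × 250) = 0.963194
Parallel (logic solver and level switch): 1 − (1 − 0.854277)(1 − 0.963194) = 0.994637
Series (solenoid valve, pressure transmitter, and [0.994637]): 0.829029 × 0.796522 × 0.994637 = 0.6568

0.6568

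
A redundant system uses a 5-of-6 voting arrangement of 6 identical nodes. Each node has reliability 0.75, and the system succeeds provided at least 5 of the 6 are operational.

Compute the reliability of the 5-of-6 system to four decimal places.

0.5339

R = Σ_{i=5}^{6} C(6,i) p^i (1−p)^{6−i} with p = 0.75
C(6,5)·0.75^5·0.25^1 = 0.355957
C(6,6)·0.75^6·0.25^0 = 0.177979
Sum = 0.5339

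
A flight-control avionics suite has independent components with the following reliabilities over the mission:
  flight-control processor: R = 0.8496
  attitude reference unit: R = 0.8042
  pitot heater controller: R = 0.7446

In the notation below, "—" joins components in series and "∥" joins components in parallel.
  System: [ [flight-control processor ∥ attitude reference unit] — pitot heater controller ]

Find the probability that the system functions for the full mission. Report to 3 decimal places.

Parallel (flight-control processor and attitude reference unit): 1 − (1 − 0.84960)(1 − 0.80420) = 0.97055
Series ([0.97055] and pitot heater controller): 0.97055 × 0.74460 = 0.723

0.723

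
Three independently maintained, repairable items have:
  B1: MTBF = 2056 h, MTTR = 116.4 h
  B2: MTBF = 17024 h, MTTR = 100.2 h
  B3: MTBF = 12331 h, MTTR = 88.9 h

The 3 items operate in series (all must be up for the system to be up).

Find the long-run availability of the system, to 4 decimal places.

0.9341

A(B1) = MTBF/(MTBF+MTTR) = 2056/(2056+116.4) = 0.946419
A(B2) = MTBF/(MTBF+MTTR) = 17024/(17024+100.2) = 0.994149
A(B3) = MTBF/(MTBF+MTTR) = 12331/(12331+88.9) = 0.992842
Series availability: 0.946419 × 0.994149 × 0.992842 = 0.9341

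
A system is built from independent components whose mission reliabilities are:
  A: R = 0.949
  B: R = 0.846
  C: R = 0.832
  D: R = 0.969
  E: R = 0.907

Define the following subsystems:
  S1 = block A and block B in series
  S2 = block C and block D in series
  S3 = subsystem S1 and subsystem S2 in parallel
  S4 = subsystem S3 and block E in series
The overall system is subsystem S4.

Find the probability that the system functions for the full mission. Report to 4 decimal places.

Series (A and B): 0.949000 × 0.846000 = 0.802854
Series (C and D): 0.832000 × 0.969000 = 0.806208
Parallel ([0.802854] and [0.806208]): 1 − (1 − 0.802854)(1 − 0.806208) = 0.961795
Series ([0.961795] and E): 0.961795 × 0.907000 = 0.8723

0.8723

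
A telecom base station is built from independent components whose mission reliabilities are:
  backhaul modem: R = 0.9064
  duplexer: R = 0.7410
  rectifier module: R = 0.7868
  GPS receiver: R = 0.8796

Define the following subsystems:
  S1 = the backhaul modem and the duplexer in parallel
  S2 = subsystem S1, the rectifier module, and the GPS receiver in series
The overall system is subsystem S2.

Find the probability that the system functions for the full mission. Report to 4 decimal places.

0.6753

Parallel (backhaul modem and duplexer): 1 − (1 − 0.906400)(1 − 0.741000) = 0.975758
Series ([0.975758], rectifier module, and GPS receiver): 0.975758 × 0.786800 × 0.879600 = 0.6753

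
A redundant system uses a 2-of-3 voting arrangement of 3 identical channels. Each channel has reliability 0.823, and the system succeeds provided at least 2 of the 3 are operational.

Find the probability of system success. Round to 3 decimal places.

0.917

R = Σ_{i=2}^{3} C(3,i) p^i (1−p)^{3−i} with p = 0.823
C(3,2)·0.823^2·0.177^1 = 0.35966
C(3,3)·0.823^3·0.177^0 = 0.55744
Sum = 0.917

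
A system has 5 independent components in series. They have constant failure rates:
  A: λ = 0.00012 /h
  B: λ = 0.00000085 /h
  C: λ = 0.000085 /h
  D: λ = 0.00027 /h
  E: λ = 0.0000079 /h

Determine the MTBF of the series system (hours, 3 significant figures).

Series of exponential components: λ_sys = Σ λ_i
λ_sys = 0.00012 + 0.00000085 + 0.000085 + 0.00027 + 0.0000079 = 4.8375e-04 /h
MTBF = 1 / λ_sys = 2070 h

2070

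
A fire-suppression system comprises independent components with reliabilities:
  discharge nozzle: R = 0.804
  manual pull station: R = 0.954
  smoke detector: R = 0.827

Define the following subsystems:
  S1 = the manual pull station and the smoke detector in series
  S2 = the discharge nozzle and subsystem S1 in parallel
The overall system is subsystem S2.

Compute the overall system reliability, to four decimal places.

0.9586

Series (manual pull station and smoke detector): 0.954000 × 0.827000 = 0.788958
Parallel (discharge nozzle and [0.788958]): 1 − (1 − 0.804000)(1 − 0.788958) = 0.9586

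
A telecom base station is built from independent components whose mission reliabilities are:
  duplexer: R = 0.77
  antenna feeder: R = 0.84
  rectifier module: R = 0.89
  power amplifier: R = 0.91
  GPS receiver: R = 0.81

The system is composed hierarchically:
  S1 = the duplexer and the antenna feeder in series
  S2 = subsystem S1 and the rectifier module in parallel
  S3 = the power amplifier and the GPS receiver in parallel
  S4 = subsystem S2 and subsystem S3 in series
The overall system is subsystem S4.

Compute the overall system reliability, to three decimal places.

Series (duplexer and antenna feeder): 0.77000 × 0.84000 = 0.64680
Parallel ([0.64680] and rectifier module): 1 − (1 − 0.64680)(1 − 0.89000) = 0.96115
Parallel (power amplifier and GPS receiver): 1 − (1 − 0.91000)(1 − 0.81000) = 0.98290
Series ([0.96115] and [0.98290]): 0.96115 × 0.98290 = 0.945

0.945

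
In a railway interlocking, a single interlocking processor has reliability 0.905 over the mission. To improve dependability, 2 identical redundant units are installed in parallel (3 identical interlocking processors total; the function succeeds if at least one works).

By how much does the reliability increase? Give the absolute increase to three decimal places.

R_before = 0.905
R_after = 1 − (1 − 0.905)^3 = 0.999
ΔR = 0.999 − 0.905 = 0.094

0.094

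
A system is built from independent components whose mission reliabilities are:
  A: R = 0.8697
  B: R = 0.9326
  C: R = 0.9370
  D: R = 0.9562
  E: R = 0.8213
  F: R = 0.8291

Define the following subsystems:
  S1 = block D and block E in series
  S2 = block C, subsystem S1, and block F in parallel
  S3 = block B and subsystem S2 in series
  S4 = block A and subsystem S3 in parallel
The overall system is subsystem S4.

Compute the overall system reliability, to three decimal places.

0.991

Series (D and E): 0.95620 × 0.82130 = 0.78533
Parallel (C, [0.78533], and F): 1 − (1 − 0.93700)(1 − 0.78533)(1 − 0.82910) = 0.99769
Series (B and [0.99769]): 0.93260 × 0.99769 = 0.93045
Parallel (A and [0.93045]): 1 − (1 − 0.86970)(1 − 0.93045) = 0.991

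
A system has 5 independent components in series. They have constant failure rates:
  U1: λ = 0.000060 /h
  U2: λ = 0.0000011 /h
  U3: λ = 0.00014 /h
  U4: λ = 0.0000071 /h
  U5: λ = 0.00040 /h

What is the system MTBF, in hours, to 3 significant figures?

1640

Series of exponential components: λ_sys = Σ λ_i
λ_sys = 0.000060 + 0.0000011 + 0.00014 + 0.0000071 + 0.00040 = 6.0820e-04 /h
MTBF = 1 / λ_sys = 1640 h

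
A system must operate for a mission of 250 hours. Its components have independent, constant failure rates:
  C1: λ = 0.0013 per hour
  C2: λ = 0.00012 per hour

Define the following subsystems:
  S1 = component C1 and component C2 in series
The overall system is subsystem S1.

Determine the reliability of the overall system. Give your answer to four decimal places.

0.7012

R(C1) = exp(−0.0013 × 250) = 0.722527
R(C2) = exp(−0.00012 × 250) = 0.970446
Series (C1 and C2): 0.722527 × 0.970446 = 0.7012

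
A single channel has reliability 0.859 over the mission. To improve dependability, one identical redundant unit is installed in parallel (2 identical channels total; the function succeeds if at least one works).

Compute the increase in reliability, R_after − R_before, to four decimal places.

0.1211

R_before = 0.859
R_after = 1 − (1 − 0.859)^2 = 0.9801
ΔR = 0.9801 − 0.859 = 0.1211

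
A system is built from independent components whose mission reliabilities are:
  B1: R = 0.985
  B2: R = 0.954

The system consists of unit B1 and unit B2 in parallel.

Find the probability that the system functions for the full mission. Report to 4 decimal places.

Parallel (B1 and B2): 1 − (1 − 0.985000)(1 − 0.954000) = 0.9993

0.9993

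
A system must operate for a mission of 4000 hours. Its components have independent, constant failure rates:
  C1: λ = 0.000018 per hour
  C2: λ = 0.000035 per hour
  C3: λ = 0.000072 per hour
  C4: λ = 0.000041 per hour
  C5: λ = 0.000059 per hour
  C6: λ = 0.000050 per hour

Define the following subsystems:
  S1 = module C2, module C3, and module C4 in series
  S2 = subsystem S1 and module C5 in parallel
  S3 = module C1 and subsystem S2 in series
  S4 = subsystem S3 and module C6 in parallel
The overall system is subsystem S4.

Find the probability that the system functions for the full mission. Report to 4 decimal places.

0.9716

R(C1) = exp(−0.000018 × 4000) = 0.930531
R(C2) = exp(−0.000035 × 4000) = 0.869358
R(C3) = exp(−0.000072 × 4000) = 0.749762
R(C4) = exp(−0.000041 × 4000) = 0.848742
R(C5) = exp(−0.000059 × 4000) = 0.789781
R(C6) = exp(−0.000050 × 4000) = 0.818731
Series (C2, C3, and C4): 0.869358 × 0.749762 × 0.848742 = 0.553220
Parallel ([0.553220] and C5): 1 − (1 − 0.553220)(1 − 0.789781) = 0.906078
Series (C1 and [0.906078]): 0.930531 × 0.906078 = 0.843134
Parallel ([0.843134] and C6): 1 − (1 − 0.843134)(1 − 0.818731) = 0.9716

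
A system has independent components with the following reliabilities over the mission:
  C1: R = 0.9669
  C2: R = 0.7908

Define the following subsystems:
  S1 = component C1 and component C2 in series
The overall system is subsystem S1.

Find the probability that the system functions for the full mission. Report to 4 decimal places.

Series (C1 and C2): 0.966900 × 0.790800 = 0.7646

0.7646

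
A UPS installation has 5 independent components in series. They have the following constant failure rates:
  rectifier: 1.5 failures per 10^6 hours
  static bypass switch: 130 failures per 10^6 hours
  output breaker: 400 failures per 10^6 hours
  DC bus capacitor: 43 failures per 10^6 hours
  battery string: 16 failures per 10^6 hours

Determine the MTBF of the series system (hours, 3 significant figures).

1690

Series of exponential components: λ_sys = Σ λ_i
λ_sys = 0.0000015 + 0.00013 + 0.00040 + 0.000043 + 0.000016 = 5.9050e-04 /h
MTBF = 1 / λ_sys = 1690 h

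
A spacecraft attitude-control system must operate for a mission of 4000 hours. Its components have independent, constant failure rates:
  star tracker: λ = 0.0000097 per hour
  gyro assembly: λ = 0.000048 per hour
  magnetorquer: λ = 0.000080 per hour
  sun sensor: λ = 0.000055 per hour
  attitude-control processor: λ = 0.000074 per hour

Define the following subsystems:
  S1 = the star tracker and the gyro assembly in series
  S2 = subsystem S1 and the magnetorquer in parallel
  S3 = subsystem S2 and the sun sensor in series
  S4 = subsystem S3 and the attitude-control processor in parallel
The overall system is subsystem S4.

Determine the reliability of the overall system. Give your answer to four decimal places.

R(star tracker) = exp(−0.0000097 × 4000) = 0.961943
R(gyro assembly) = exp(−0.000048 × 4000) = 0.825307
R(magnetorquer) = exp(−0.000080 × 4000) = 0.726149
R(sun sensor) = exp(−0.000055 × 4000) = 0.802519
R(attitude-control processor) = exp(−0.000074 × 4000) = 0.743787
Series (star tracker and gyro assembly): 0.961943 × 0.825307 = 0.793898
Parallel ([0.793898] and magnetorquer): 1 − (1 − 0.793898)(1 − 0.726149) = 0.943559
Series ([0.943559] and sun sensor): 0.943559 × 0.802519 = 0.757224
Parallel ([0.757224] and attitude-control processor): 1 − (1 − 0.757224)(1 − 0.743787) = 0.9378

0.9378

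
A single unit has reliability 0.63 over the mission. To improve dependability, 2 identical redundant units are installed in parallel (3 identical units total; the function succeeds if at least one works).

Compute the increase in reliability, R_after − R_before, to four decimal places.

R_before = 0.63
R_after = 1 − (1 − 0.63)^3 = 0.9493
ΔR = 0.9493 − 0.63 = 0.3193

0.3193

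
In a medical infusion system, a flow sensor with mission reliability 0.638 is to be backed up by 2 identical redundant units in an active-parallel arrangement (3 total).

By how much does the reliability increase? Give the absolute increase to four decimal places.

0.3146

R_before = 0.638
R_after = 1 − (1 − 0.638)^3 = 0.9526
ΔR = 0.9526 − 0.638 = 0.3146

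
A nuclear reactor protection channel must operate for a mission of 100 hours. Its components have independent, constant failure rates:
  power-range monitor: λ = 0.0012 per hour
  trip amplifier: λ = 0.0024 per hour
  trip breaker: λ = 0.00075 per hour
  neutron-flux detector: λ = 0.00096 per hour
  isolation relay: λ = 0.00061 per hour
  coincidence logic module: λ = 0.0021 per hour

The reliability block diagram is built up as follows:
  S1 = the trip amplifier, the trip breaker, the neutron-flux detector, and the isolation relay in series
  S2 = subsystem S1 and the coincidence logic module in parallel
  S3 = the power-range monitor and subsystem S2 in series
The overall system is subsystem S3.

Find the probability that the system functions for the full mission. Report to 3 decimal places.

R(power-range monitor) = exp(−0.0012 × 100) = 0.88692
R(trip amplifier) = exp(−0.0024 × 100) = 0.78663
R(trip breaker) = exp(−0.00075 × 100) = 0.92774
R(neutron-flux detector) = exp(−0.00096 × 100) = 0.90846
R(isolation relay) = exp(−0.00061 × 100) = 0.94082
R(coincidence logic module) = exp(−0.0021 × 100) = 0.81058
Series (trip amplifier, trip breaker, neutron-flux detector, and isolation relay): 0.78663 × 0.92774 × 0.90846 × 0.94082 = 0.62375
Parallel ([0.62375] and coincidence logic module): 1 − (1 − 0.62375)(1 − 0.81058) = 0.92873
Series (power-range monitor and [0.92873]): 0.88692 × 0.92873 = 0.824

0.824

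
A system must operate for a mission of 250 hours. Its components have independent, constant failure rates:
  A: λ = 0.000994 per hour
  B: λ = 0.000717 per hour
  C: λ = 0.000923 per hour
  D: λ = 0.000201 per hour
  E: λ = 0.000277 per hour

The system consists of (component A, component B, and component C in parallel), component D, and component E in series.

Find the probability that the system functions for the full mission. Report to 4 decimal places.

0.8808

R(A) = exp(−0.000994 × 250) = 0.779970
R(B) = exp(−0.000717 × 250) = 0.835897
R(C) = exp(−0.000923 × 250) = 0.793938
R(D) = exp(−0.000201 × 250) = 0.950992
R(E) = exp(−0.000277 × 250) = 0.933093
Parallel (A, B, and C): 1 − (1 − 0.779970)(1 − 0.835897)(1 − 0.793938) = 0.992560
Series ([0.992560], D, and E): 0.992560 × 0.950992 × 0.933093 = 0.8808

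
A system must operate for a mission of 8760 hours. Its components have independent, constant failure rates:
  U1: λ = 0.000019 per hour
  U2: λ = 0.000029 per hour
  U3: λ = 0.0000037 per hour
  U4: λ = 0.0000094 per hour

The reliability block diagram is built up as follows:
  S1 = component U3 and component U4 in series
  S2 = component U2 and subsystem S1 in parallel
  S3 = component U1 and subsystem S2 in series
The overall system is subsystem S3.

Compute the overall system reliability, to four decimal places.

R(U1) = exp(−0.000019 × 8760) = 0.846674
R(U2) = exp(−0.000029 × 8760) = 0.775661
R(U3) = exp(−0.0000037 × 8760) = 0.968108
R(U4) = exp(−0.0000094 × 8760) = 0.920955
Series (U3 and U4): 0.968108 × 0.920955 = 0.891584
Parallel (U2 and [0.891584]): 1 − (1 − 0.775661)(1 − 0.891584) = 0.975678
Series (U1 and [0.975678]): 0.846674 × 0.975678 = 0.8261

0.8261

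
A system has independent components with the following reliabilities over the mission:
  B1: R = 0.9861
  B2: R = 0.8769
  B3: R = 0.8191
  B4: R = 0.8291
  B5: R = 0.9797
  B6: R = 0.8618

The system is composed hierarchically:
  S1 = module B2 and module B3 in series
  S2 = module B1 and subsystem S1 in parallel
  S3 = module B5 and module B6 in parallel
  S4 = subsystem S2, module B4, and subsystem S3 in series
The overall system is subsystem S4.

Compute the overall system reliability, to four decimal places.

0.8235

Series (B2 and B3): 0.876900 × 0.819100 = 0.718269
Parallel (B1 and [0.718269]): 1 − (1 − 0.986100)(1 − 0.718269) = 0.996084
Parallel (B5 and B6): 1 − (1 − 0.979700)(1 − 0.861800) = 0.997195
Series ([0.996084], B4, and [0.997195]): 0.996084 × 0.829100 × 0.997195 = 0.8235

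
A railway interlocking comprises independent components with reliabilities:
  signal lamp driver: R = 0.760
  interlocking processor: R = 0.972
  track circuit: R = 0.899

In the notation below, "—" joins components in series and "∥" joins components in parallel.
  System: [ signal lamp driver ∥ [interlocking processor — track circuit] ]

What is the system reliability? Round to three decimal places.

0.970

Series (interlocking processor and track circuit): 0.97200 × 0.89900 = 0.87383
Parallel (signal lamp driver and [0.87383]): 1 − (1 − 0.76000)(1 − 0.87383) = 0.970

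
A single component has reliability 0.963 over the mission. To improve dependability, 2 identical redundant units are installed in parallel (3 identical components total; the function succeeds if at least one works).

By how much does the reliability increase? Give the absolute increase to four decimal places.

R_before = 0.963
R_after = 1 − (1 − 0.963)^3 = 0.9999
ΔR = 0.9999 − 0.963 = 0.0369

0.0369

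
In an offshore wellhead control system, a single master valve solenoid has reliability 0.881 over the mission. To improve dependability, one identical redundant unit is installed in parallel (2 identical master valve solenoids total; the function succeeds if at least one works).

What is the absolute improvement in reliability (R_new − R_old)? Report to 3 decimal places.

0.105

R_before = 0.881
R_after = 1 − (1 − 0.881)^2 = 0.986
ΔR = 0.986 − 0.881 = 0.105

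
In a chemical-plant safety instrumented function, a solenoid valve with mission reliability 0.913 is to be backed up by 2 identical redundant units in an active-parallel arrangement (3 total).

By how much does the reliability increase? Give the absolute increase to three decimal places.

0.086

R_before = 0.913
R_after = 1 − (1 − 0.913)^3 = 0.999
ΔR = 0.999 − 0.913 = 0.086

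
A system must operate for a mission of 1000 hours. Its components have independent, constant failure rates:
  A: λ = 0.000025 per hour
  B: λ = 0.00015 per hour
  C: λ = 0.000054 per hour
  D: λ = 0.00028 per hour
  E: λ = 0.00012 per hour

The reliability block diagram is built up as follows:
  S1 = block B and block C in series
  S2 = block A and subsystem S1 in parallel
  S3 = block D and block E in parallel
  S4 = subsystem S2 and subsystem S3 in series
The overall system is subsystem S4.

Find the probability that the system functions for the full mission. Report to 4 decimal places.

R(A) = exp(−0.000025 × 1000) = 0.975310
R(B) = exp(−0.00015 × 1000) = 0.860708
R(C) = exp(−0.000054 × 1000) = 0.947432
R(D) = exp(−0.00028 × 1000) = 0.755784
R(E) = exp(−0.00012 × 1000) = 0.886920
Series (B and C): 0.860708 × 0.947432 = 0.815462
Parallel (A and [0.815462]): 1 − (1 − 0.975310)(1 − 0.815462) = 0.995444
Parallel (D and E): 1 − (1 − 0.755784)(1 − 0.886920) = 0.972384
Series ([0.995444] and [0.972384]): 0.995444 × 0.972384 = 0.9680

0.9680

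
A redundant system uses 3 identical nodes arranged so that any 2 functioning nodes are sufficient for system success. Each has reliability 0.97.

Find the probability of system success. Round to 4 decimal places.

0.9974

R = Σ_{i=2}^{3} C(3,i) p^i (1−p)^{3−i} with p = 0.97
C(3,2)·0.97^2·0.03^1 = 0.084681
C(3,3)·0.97^3·0.03^0 = 0.912673
Sum = 0.9974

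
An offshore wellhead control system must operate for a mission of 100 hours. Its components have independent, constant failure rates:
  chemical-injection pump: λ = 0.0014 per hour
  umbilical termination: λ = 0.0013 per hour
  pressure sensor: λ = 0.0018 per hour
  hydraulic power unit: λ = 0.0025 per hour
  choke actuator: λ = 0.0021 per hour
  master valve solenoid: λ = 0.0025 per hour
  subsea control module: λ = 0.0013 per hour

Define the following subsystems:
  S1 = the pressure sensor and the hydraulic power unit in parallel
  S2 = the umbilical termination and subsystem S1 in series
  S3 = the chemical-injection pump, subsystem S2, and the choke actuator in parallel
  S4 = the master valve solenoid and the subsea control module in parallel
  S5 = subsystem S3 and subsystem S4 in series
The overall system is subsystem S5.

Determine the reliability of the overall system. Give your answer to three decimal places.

R(chemical-injection pump) = exp(−0.0014 × 100) = 0.86936
R(umbilical termination) = exp(−0.0013 × 100) = 0.87810
R(pressure sensor) = exp(−0.0018 × 100) = 0.83527
R(hydraulic power unit) = exp(−0.0025 × 100) = 0.77880
R(choke actuator) = exp(−0.0021 × 100) = 0.81058
R(master valve solenoid) = exp(−0.0025 × 100) = 0.77880
R(subsea control module) = exp(−0.0013 × 100) = 0.87810
Parallel (pressure sensor and hydraulic power unit): 1 − (1 − 0.83527)(1 − 0.77880) = 0.96356
Series (umbilical termination and [0.96356]): 0.87810 × 0.96356 = 0.84610
Parallel (chemical-injection pump, [0.84610], and choke actuator): 1 − (1 − 0.86936)(1 − 0.84610)(1 − 0.81058) = 0.99619
Parallel (master valve solenoid and subsea control module): 1 − (1 − 0.77880)(1 − 0.87810) = 0.97304
Series ([0.99619] and [0.97304]): 0.99619 × 0.97304 = 0.969

0.969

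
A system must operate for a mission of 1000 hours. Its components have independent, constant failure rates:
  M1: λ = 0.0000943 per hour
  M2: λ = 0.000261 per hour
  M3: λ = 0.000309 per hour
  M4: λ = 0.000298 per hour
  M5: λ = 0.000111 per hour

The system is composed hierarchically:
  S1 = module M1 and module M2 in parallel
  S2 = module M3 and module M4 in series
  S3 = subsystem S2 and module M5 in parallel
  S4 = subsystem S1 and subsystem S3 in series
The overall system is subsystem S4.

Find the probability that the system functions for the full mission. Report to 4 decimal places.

R(M1) = exp(−0.0000943 × 1000) = 0.910010
R(M2) = exp(−0.000261 × 1000) = 0.770281
R(M3) = exp(−0.000309 × 1000) = 0.734181
R(M4) = exp(−0.000298 × 1000) = 0.742301
R(M5) = exp(−0.000111 × 1000) = 0.894939
Parallel (M1 and M2): 1 − (1 − 0.910010)(1 − 0.770281) = 0.979328
Series (M3 and M4): 0.734181 × 0.742301 = 0.544983
Parallel ([0.544983] and M5): 1 − (1 − 0.544983)(1 − 0.894939) = 0.952195
Series ([0.979328] and [0.952195]): 0.979328 × 0.952195 = 0.9325

0.9325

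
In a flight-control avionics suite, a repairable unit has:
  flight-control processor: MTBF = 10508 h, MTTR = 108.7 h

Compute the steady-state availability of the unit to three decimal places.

0.990

A(flight-control processor) = MTBF/(MTBF+MTTR) = 10508/(10508+108.7) = 0.990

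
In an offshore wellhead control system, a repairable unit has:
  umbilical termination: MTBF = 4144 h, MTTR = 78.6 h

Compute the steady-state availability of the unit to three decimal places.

0.981

A(umbilical termination) = MTBF/(MTBF+MTTR) = 4144/(4144+78.6) = 0.981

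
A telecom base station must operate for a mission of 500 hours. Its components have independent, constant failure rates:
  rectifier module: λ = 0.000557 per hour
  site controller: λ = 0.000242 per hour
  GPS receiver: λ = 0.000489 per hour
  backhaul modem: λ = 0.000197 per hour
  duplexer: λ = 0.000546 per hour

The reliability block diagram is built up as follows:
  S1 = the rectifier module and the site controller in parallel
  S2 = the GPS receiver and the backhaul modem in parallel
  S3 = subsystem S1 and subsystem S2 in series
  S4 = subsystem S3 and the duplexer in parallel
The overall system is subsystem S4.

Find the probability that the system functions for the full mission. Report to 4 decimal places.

0.9887

R(rectifier module) = exp(−0.000557 × 500) = 0.756918
R(site controller) = exp(−0.000242 × 500) = 0.886034
R(GPS receiver) = exp(−0.000489 × 500) = 0.783096
R(backhaul modem) = exp(−0.000197 × 500) = 0.906196
R(duplexer) = exp(−0.000546 × 500) = 0.761093
Parallel (rectifier module and site controller): 1 − (1 − 0.756918)(1 − 0.886034) = 0.972297
Parallel (GPS receiver and backhaul modem): 1 − (1 − 0.783096)(1 − 0.906196) = 0.979654
Series ([0.972297] and [0.979654]): 0.972297 × 0.979654 = 0.952515
Parallel ([0.952515] and duplexer): 1 − (1 − 0.952515)(1 − 0.761093) = 0.9887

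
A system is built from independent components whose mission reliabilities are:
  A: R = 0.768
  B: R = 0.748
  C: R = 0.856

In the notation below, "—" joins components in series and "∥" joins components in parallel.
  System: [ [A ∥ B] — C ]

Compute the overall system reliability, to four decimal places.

0.8060

Parallel (A and B): 1 − (1 − 0.768000)(1 − 0.748000) = 0.941536
Series ([0.941536] and C): 0.941536 × 0.856000 = 0.8060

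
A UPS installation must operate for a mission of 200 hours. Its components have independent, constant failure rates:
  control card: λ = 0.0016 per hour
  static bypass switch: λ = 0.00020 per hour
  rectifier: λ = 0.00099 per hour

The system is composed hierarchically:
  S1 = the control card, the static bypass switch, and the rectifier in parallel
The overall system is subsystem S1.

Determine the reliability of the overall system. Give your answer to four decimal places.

0.9981

R(control card) = exp(−0.0016 × 200) = 0.726149
R(static bypass switch) = exp(−0.00020 × 200) = 0.960789
R(rectifier) = exp(−0.00099 × 200) = 0.820370
Parallel (control card, static bypass switch, and rectifier): 1 − (1 − 0.726149)(1 − 0.960789)(1 − 0.820370) = 0.9981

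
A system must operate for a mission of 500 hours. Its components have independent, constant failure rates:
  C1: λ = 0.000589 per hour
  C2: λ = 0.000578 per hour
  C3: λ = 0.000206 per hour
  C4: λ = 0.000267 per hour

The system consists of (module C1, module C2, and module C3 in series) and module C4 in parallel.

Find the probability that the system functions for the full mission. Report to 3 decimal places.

0.938

R(C1) = exp(−0.000589 × 500) = 0.74490
R(C2) = exp(−0.000578 × 500) = 0.74901
R(C3) = exp(−0.000206 × 500) = 0.90213
R(C4) = exp(−0.000267 × 500) = 0.87503
Series (C1, C2, and C3): 0.74490 × 0.74901 × 0.90213 = 0.50333
Parallel ([0.50333] and C4): 1 − (1 − 0.50333)(1 − 0.87503) = 0.938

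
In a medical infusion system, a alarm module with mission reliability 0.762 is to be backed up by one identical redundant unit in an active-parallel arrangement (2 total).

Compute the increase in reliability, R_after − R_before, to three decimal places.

R_before = 0.762
R_after = 1 − (1 − 0.762)^2 = 0.943
ΔR = 0.943 − 0.762 = 0.181

0.181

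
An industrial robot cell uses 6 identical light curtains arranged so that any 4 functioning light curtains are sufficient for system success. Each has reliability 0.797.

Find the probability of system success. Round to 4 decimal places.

R = Σ_{i=4}^{6} C(6,i) p^i (1−p)^{6−i} with p = 0.797
C(6,4)·0.797^4·0.203^2 = 0.249412
C(6,5)·0.797^5·0.203^1 = 0.391687
C(6,6)·0.797^6·0.203^0 = 0.256301
Sum = 0.8974

0.8974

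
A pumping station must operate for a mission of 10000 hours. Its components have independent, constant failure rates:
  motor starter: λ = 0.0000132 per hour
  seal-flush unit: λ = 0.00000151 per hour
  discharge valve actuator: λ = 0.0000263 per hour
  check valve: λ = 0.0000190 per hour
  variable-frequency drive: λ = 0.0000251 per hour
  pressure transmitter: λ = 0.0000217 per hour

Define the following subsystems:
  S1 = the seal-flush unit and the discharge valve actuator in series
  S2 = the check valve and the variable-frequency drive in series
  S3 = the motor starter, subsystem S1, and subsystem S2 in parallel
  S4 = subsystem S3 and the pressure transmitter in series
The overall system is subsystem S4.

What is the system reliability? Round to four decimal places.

0.7963

R(motor starter) = exp(−0.0000132 × 10000) = 0.876341
R(seal-flush unit) = exp(−0.00000151 × 10000) = 0.985013
R(discharge valve actuator) = exp(−0.0000263 × 10000) = 0.768742
R(check valve) = exp(−0.0000190 × 10000) = 0.826959
R(variable-frequency drive) = exp(−0.0000251 × 10000) = 0.778022
R(pressure transmitter) = exp(−0.0000217 × 10000) = 0.804930
Series (seal-flush unit and discharge valve actuator): 0.985013 × 0.768742 = 0.757221
Series (check valve and variable-frequency drive): 0.826959 × 0.778022 = 0.643392
Parallel (motor starter, [0.757221], and [0.643392]): 1 − (1 − 0.876341)(1 − 0.757221)(1 − 0.643392) = 0.989294
Series ([0.989294] and pressure transmitter): 0.989294 × 0.804930 = 0.7963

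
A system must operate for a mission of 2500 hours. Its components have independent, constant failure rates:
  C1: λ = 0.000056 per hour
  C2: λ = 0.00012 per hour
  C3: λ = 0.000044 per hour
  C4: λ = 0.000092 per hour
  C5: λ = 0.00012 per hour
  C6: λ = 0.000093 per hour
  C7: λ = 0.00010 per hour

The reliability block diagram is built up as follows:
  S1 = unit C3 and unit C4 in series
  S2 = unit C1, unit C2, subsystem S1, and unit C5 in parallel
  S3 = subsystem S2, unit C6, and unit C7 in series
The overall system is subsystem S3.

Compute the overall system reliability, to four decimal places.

R(C1) = exp(−0.000056 × 2500) = 0.869358
R(C2) = exp(−0.00012 × 2500) = 0.740818
R(C3) = exp(−0.000044 × 2500) = 0.895834
R(C4) = exp(−0.000092 × 2500) = 0.794534
R(C5) = exp(−0.00012 × 2500) = 0.740818
R(C6) = exp(−0.000093 × 2500) = 0.792550
R(C7) = exp(−0.00010 × 2500) = 0.778801
Series (C3 and C4): 0.895834 × 0.794534 = 0.711771
Parallel (C1, C2, [0.711771], and C5): 1 − (1 − 0.869358)(1 − 0.740818)(1 − 0.711771)(1 − 0.740818) = 0.997471
Series ([0.997471], C6, and C7): 0.997471 × 0.792550 × 0.778801 = 0.6157

0.6157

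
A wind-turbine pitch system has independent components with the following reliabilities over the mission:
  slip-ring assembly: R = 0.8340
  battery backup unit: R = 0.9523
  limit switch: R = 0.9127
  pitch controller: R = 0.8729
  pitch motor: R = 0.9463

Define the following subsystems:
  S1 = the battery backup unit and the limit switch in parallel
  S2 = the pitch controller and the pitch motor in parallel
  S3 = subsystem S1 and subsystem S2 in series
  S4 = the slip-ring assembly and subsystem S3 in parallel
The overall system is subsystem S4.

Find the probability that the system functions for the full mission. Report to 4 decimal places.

0.9982

Parallel (battery backup unit and limit switch): 1 − (1 − 0.952300)(1 − 0.912700) = 0.995836
Parallel (pitch controller and pitch motor): 1 − (1 − 0.872900)(1 − 0.946300) = 0.993175
Series ([0.995836] and [0.993175]): 0.995836 × 0.993175 = 0.989039
Parallel (slip-ring assembly and [0.989039]): 1 − (1 − 0.834000)(1 − 0.989039) = 0.9982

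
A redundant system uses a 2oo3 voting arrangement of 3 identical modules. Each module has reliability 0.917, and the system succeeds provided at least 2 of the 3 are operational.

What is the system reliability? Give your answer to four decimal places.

R = Σ_{i=2}^{3} C(3,i) p^i (1−p)^{3−i} with p = 0.917
C(3,2)·0.917^2·0.083^1 = 0.209381
C(3,3)·0.917^3·0.083^0 = 0.771095
Sum = 0.9805

0.9805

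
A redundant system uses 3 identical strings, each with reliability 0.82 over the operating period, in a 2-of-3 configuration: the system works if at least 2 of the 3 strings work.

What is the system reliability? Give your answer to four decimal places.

0.9145

R = Σ_{i=2}^{3} C(3,i) p^i (1−p)^{3−i} with p = 0.82
C(3,2)·0.82^2·0.18^1 = 0.363096
C(3,3)·0.82^3·0.18^0 = 0.551368
Sum = 0.9145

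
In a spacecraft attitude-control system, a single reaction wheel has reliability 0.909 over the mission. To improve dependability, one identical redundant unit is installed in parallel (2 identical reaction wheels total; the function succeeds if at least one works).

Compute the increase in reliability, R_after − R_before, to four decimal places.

0.0827

R_before = 0.909
R_after = 1 − (1 − 0.909)^2 = 0.9917
ΔR = 0.9917 − 0.909 = 0.0827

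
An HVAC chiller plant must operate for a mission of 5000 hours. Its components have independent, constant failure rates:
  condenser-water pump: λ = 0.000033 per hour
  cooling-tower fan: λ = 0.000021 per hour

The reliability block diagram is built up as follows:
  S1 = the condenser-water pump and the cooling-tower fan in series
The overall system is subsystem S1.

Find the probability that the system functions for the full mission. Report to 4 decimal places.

R(condenser-water pump) = exp(−0.000033 × 5000) = 0.847894
R(cooling-tower fan) = exp(−0.000021 × 5000) = 0.900325
Series (condenser-water pump and cooling-tower fan): 0.847894 × 0.900325 = 0.7634

0.7634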